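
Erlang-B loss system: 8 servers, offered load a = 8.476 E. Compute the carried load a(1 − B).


B(8,8.476) = 0.261580 (Erlang-B)
Carried load = a(1 − B) = 8.476·(1 − 0.261580) = 8.476·0.738420 = 6.2588 E

Final: 6.2588 Erlangs


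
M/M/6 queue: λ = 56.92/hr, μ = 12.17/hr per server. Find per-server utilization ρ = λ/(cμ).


ρ = λ/(cμ) = 56.92/(6·12.17) = 56.92/73.02 = 0.7795

Final: 0.7795


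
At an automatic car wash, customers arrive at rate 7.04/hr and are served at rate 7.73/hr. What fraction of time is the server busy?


ρ = λ/μ = 7.04/7.73 = 0.9107

Final: 0.9107


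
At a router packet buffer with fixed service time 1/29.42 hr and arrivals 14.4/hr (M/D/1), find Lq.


ρ = 14.4/29.42 = 0.4895
M/D/1: Lq = ρ²/(2(1−ρ)) = 0.2396/(2·0.5105) = 0.23463

Final: 0.23463


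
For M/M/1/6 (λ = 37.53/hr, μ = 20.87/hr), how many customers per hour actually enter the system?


ρ = 1.7983; P_K = (1−ρ)ρ^6/(1−ρ^7) = 0.451333
λ_eff = λ(1 − P_K) = 37.53·(1 − 0.451333) = 37.53·0.548667 = 20.5915 /hr

Final: 20.5915 /hr


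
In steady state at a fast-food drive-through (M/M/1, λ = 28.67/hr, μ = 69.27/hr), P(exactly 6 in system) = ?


ρ = 28.67/69.27 = 0.4139
P_n = (1−ρ)·ρ^n = (1 − 0.4139)·0.4139^6 = 0.5861·0.005027 = 0.002946

Final: 0.002946


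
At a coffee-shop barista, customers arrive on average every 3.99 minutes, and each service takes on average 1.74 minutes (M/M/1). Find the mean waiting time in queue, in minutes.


λ = 60/3.99 = 15.0376 /hr
μ = 60/1.74 = 34.4828 /hr
ρ = λ/μ = 15.0376/34.4828 = 0.4361
Wq = ρ/(μ−λ) = 0.4361/(34.4828−15.0376) = 0.02243 hr
In minutes: 0.02243·60 = 1.346 min

Final: 1.346 min


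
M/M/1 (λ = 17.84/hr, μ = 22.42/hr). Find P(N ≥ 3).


ρ = 17.84/22.42 = 0.7957
P(N ≥ n) = ρ^n = 0.7957^3 = 0.503823

Final: 0.503823


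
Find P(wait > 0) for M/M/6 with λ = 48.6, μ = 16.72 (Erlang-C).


a = λ/μ = 2.9067; ρ = a/6 = 0.4844
P₀ = 0.053901 (from M/M/c formula)
C(c,a) = [a^c/(c!(1−ρ))]·P₀ = [603.11479/(720·0.5156)]·0.053901
= 1.62479·0.053901 = 0.087578

Final: 0.087578


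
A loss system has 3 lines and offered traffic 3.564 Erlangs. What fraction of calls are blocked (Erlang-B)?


B(c,a) = (a^c/c!) / Σ_{k=0}^{c} a^k/k!
a^3/3! = 7.545045
Σ terms (k=0..3): 1.00000 + 3.56400 + 6.35105 + 7.54505 = 18.460093
B = 7.545045/18.460093 = 0.408722

Final: 0.408722


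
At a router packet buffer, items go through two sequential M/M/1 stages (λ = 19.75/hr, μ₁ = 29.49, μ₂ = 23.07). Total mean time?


Each node sees arrival rate λ = 19.75/hr (tandem ⇒ throughput preserved).
W₁ = 1/(μ₁−λ) = 1/(29.49−19.75) = 0.10267 hr
W₂ = 1/(μ₂−λ) = 1/(23.07−19.75) = 0.30120 hr
W_total = W₁ + W₂ = 0.10267 + 0.30120 = 0.40387 hr

Final: 0.40387 hr


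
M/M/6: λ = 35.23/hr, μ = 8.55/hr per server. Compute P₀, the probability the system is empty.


a = λ/μ = 35.23/8.55 = 4.1205; ρ = a/c = 0.6867
Σ_{k=0}^{5} a^k/k! (terms k=0..5) = 1.00000 + 4.12047 + 8.48913 + 11.65973 + 12.01088 + 9.89809 = 47.17829
Tail: a^6/(6!(1−ρ)) = 4894.17135/(720·0.3133) = 21.69942
P₀ = 1/(47.17829 + 21.69942) = 1/68.87771 = 0.014518

Final: 0.014518


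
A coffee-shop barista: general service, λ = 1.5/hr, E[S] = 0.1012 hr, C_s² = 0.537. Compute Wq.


ρ = λ·E[S] = 1.5·0.1012 = 0.1518
E[S²] = E[S]²(1+C_s²) = 0.1012²·(1+0.537) = 0.015741
Wq = λ·E[S²]/(2(1−ρ)) = 1.5·0.015741/(2·0.8482) = 0.01392 hr

Final: 0.01392 hr


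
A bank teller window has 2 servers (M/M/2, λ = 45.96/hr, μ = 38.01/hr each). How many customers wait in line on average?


a = λ/μ = 1.2092; ρ = a/2 = 0.6046
P₀ = 0.246434
Lq = P₀·a^c·ρ / (c!·(1−ρ)²) = 0.246434·1.46206·0.6046/(2·0.15636)
= 0.69657

Final: 0.69657


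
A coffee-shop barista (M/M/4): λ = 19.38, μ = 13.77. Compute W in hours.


a = 1.4074; ρ = 0.3519; P₀ = 0.243033
Lq = P₀·a^c·ρ/(c!(1−ρ)²) = 0.03328
Wq = Lq/λ = 0.03328/19.38 = 0.001717 hr
W = Wq + 1/μ = 0.001717 + 0.07262 = 0.07434 hr

Final: 0.07434 hr


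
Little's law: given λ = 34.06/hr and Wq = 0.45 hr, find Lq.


Lq = λWq = 34.06·0.45 = 15.3270

Final: 15.3270


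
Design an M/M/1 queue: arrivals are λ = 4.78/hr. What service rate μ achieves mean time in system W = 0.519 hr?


W = 1/(μ−λ) ⇒ μ − λ = 1/W = 1/0.519 = 1.9268
μ = λ + 1/W = 4.78 + 1.9268 = 6.7068 per hr

Final: 6.7068 /hr


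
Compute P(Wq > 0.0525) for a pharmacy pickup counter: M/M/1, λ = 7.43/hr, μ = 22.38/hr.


ρ = 7.43/22.38 = 0.3320
P(Wq > t) = ρ·e^{−(μ−λ)t} = 0.3320·e^{−0.7849}
= 0.3320·0.456177 = 0.151447

Final: 0.151447


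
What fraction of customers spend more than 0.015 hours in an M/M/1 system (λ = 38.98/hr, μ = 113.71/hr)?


W ~ Exponential(μ−λ) for M/M/1.
μ − λ = 113.71 − 38.98 = 74.7300
P(W > t) = e^{−(μ−λ)t} = e^{−1.1209} = 0.325970

Final: 0.325970


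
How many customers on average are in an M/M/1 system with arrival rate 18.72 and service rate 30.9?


ρ = λ/μ = 18.72/30.9 = 0.6058
L = ρ/(1−ρ) = 0.6058/(1 − 0.6058) = 0.6058/0.3942 = 1.5369

Final: 1.5369


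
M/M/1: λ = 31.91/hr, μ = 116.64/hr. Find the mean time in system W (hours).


W = 1/(μ−λ) = 1/(116.64 − 31.91) = 1/84.73 = 0.01180 hr

Final: 0.01180 hr


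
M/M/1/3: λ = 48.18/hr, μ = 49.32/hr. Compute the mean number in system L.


ρ = 48.18/49.32 = 0.9769
L = ρ[1 − (K+1)ρ^K + Kρ^(K+1)] / [(1−ρ)(1−ρ^(K+1))]
Numerator: 0.9769·(1 − 4·0.932247 + 3·0.910699) = 0.003036
Denominator: (0.02311)·(0.089301) = 0.002064
L = 0.003036/0.002064 = 1.4708

Final: 1.4708


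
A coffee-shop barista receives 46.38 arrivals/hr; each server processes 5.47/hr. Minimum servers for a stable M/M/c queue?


Stability requires cμ > λ ⇔ c > λ/μ.
λ/μ = 46.38/5.47 = 8.4790
Minimum integer c = ⌊8.4790⌋ + 1 = 9
Check: 9·5.47 = 49.23 > 46.38, while 8·5.47 = 43.76 ≤ 46.38

Final: 9 servers


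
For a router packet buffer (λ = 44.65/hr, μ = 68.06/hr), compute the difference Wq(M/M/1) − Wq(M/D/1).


ρ = 44.65/68.06 = 0.6560
Wq(M/M/1) = ρ/(μ−λ) = 0.6560/23.41 = 0.02802 hr
Wq(M/D/1) = ρ/(2(μ−λ)) = 0.01401 hr
Savings = 0.02802 − 0.01401 = 0.01401 hr

Final: 0.01401 hr


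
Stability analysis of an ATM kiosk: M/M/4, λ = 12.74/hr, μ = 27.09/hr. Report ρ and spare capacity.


Total capacity cμ = 4·27.09 = 108.36/hr
ρ = λ/(cμ) = 12.74/108.36 = 0.1176
Stable ⇔ ρ < 1: YES
Spare capacity = cμ − λ = 108.36 − 12.74 = 95.62/hr

Final: ρ = 0.1176; stable; margin = 95.62/hr


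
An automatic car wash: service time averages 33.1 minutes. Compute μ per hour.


μ = 1/(service time) in consistent units.
1 hour = 60 min, so μ = 60/33.1 = 1.8127 per hour

Final: 1.8127 /hr


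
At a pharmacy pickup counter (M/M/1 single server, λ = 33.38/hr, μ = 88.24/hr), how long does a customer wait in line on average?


ρ = 33.38/88.24 = 0.3783
Wq = ρ/(μ−λ) = 0.3783/(88.24 − 33.38) = 0.3783/54.86 = 0.006895 hr

Final: 0.006895 hr


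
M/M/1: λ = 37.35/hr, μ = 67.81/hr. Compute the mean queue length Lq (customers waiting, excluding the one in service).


ρ = 37.35/67.81 = 0.5508
Lq = ρ²/(1−ρ) = 0.3034/0.4492 = 0.6754

Final: 0.6754


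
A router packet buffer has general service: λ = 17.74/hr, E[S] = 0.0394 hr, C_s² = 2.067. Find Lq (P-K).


ρ = λ·E[S] = 17.74·0.0394 = 0.6990
Lq = ρ²(1+C_s²)/(2(1−ρ)) = 0.4885·(1+2.067)/(2·0.3010)
= 0.4885·3.0670/0.6021 = 2.48859

Final: 2.48859


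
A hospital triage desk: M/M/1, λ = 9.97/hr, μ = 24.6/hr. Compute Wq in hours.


ρ = 9.97/24.6 = 0.4053
Wq = ρ/(μ−λ) = 0.4053/(24.6 − 9.97) = 0.4053/14.63 = 0.02770 hr

Final: 0.02770 hr


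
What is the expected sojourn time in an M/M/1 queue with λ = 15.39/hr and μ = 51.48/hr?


W = 1/(μ−λ) = 1/(51.48 − 15.39) = 1/36.09 = 0.02771 hr

Final: 0.02771 hr


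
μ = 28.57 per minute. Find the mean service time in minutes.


Mean service time = 1/μ = 1/28.57 minute = 0.03500 minute
In minutes: 0.03500 × 1 = 0.03500 min

Final: 0.03500 min


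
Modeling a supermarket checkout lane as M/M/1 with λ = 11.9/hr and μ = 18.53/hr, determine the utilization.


ρ = λ/μ = 11.9/18.53 = 0.6422

Final: 0.6422


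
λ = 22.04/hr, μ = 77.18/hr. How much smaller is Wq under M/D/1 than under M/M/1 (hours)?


ρ = 22.04/77.18 = 0.2856
Wq(M/M/1) = ρ/(μ−λ) = 0.2856/55.14 = 0.005179 hr
Wq(M/D/1) = ρ/(2(μ−λ)) = 0.002589 hr
Savings = 0.005179 − 0.002589 = 0.002589 hr

Final: 0.002589 hr


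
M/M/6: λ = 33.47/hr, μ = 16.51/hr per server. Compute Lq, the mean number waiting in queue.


a = λ/μ = 2.0273; ρ = a/6 = 0.3379
P₀ = 0.131485
Lq = P₀·a^c·ρ / (c!·(1−ρ)²) = 0.131485·69.41476·0.3379/(720·0.43841)
= 0.009770

Final: 0.009770


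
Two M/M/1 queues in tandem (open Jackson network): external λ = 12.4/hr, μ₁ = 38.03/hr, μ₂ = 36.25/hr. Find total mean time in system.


Each node sees arrival rate λ = 12.4/hr (tandem ⇒ throughput preserved).
W₁ = 1/(μ₁−λ) = 1/(38.03−12.4) = 0.03902 hr
W₂ = 1/(μ₂−λ) = 1/(36.25−12.4) = 0.04193 hr
W_total = W₁ + W₂ = 0.03902 + 0.04193 = 0.08095 hr

Final: 0.08095 hr


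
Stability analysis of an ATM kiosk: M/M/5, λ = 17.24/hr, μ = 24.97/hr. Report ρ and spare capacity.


Total capacity cμ = 5·24.97 = 124.85/hr
ρ = λ/(cμ) = 17.24/124.85 = 0.1381
Stable ⇔ ρ < 1: YES
Spare capacity = cμ − λ = 124.85 − 17.24 = 107.61/hr

Final: ρ = 0.1381; stable; margin = 107.61/hr


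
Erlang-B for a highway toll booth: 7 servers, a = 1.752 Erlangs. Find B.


B(c,a) = (a^c/c!) / Σ_{k=0}^{c} a^k/k!
a^7/7! = 0.010053
Σ terms (k=0..7): 1.00000 + 1.75200 + 1.53475 + 0.89630 + 0.39258 + 0.13756 + 0.04017 + 0.01005 = 5.763404
B = 0.010053/5.763404 = 0.001744

Final: 0.001744


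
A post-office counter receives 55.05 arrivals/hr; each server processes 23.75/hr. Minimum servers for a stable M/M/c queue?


Stability requires cμ > λ ⇔ c > λ/μ.
λ/μ = 55.05/23.75 = 2.3179
Minimum integer c = ⌊2.3179⌋ + 1 = 3
Check: 3·23.75 = 71.25 > 55.05, while 2·23.75 = 47.50 ≤ 55.05

Final: 3 servers


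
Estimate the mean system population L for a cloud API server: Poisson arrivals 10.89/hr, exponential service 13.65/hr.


ρ = λ/μ = 10.89/13.65 = 0.7978
L = ρ/(1−ρ) = 0.7978/(1 − 0.7978) = 0.7978/0.2022 = 3.9457

Final: 3.9457


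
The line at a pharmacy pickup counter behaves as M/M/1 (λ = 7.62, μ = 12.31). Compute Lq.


ρ = 7.62/12.31 = 0.6190
Lq = ρ²/(1−ρ) = 0.3832/0.3810 = 1.0057

Final: 1.0057


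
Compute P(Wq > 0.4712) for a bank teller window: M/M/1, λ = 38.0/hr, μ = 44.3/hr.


ρ = 38.0/44.3 = 0.8578
P(Wq > t) = ρ·e^{−(μ−λ)t} = 0.8578·e^{−2.9686}
= 0.8578·0.051377 = 0.044071

Final: 0.044071


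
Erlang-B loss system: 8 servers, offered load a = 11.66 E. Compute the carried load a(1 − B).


B(8,11.66) = 0.409576 (Erlang-B)
Carried load = a(1 − B) = 11.66·(1 − 0.409576) = 11.66·0.590424 = 6.8843 E

Final: 6.8843 Erlangs


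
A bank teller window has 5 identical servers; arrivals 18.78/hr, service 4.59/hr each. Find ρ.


ρ = λ/(cμ) = 18.78/(5·4.59) = 18.78/22.95 = 0.8183

Final: 0.8183


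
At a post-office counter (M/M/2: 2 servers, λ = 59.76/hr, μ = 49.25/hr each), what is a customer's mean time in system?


a = 1.2134; ρ = 0.6067; P₀ = 0.244787
Lq = P₀·a^c·ρ/(c!(1−ρ)²) = 0.70680
Wq = Lq/λ = 0.70680/59.76 = 0.01183 hr
W = Wq + 1/μ = 0.01183 + 0.02030 = 0.03213 hr

Final: 0.03213 hr


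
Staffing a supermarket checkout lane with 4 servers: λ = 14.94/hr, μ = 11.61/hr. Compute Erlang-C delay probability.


a = λ/μ = 1.2868; ρ = a/4 = 0.3217
P₀ = 0.274849 (from M/M/c formula)
C(c,a) = [a^c/(c!(1−ρ))]·P₀ = [2.74204/(24·0.6783)]·0.274849
= 0.16844·0.274849 = 0.046295

Final: 0.046295


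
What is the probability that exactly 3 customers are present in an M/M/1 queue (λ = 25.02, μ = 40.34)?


ρ = 25.02/40.34 = 0.6202
P_n = (1−ρ)·ρ^n = (1 − 0.6202)·0.6202^3 = 0.3798·0.238591 = 0.090610

Final: 0.090610


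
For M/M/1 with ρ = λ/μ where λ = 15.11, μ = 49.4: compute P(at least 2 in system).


ρ = 15.11/49.4 = 0.3059
P(N ≥ n) = ρ^n = 0.3059^2 = 0.093557

Final: 0.093557


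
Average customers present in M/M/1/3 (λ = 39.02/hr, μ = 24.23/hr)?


ρ = 39.02/24.23 = 1.6104
L = ρ[1 − (K+1)ρ^K + Kρ^(K+1)] / [(1−ρ)(1−ρ^(K+1))]
Numerator: 1.6104·(1 − 4·4.176395 + 3·6.725668) = 7.200782
Denominator: (-0.6104)·(-5.725668) = 3.494949
L = 7.200782/3.494949 = 2.0603

Final: 2.0603


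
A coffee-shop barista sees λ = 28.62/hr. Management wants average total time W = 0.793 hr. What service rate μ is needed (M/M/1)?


W = 1/(μ−λ) ⇒ μ − λ = 1/W = 1/0.793 = 1.2610
μ = λ + 1/W = 28.62 + 1.2610 = 29.8810 per hr

Final: 29.8810 /hr


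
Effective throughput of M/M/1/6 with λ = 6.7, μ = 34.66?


ρ = 0.1933; P_K = (1−ρ)ρ^6/(1−ρ^7) = 0.00004209
λ_eff = λ(1 − P_K) = 6.7·(1 − 0.00004209) = 6.7·0.999958 = 6.6997 /hr

Final: 6.6997 /hr


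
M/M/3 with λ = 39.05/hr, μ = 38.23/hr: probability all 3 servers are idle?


a = λ/μ = 39.05/38.23 = 1.0214; ρ = a/c = 0.3405
Σ_{k=0}^{2} a^k/k! (terms k=0..2) = 1.00000 + 1.02145 + 0.52168 = 2.54313
Tail: a^3/(3!(1−ρ)) = 1.06574/(6·0.6595) = 0.26932
P₀ = 1/(2.54313 + 0.26932) = 1/2.81245 = 0.355562

Final: 0.355562


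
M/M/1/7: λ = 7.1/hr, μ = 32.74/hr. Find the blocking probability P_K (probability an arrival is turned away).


ρ = λ/μ = 7.1/32.74 = 0.2169
P_K = (1−ρ)ρ^K/(1−ρ^(K+1)) = (0.7831·0.00002256)/(1 − 0.000004891)
= 0.00001766/0.999995 = 0.00001766

Final: 0.00001766


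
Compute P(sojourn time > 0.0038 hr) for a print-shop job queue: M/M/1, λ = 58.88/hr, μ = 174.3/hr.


W ~ Exponential(μ−λ) for M/M/1.
μ − λ = 174.3 − 58.88 = 115.4200
P(W > t) = e^{−(μ−λ)t} = e^{−0.4386} = 0.644941

Final: 0.644941


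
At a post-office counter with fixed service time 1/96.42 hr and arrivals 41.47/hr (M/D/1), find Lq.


ρ = 41.47/96.42 = 0.4301
M/D/1: Lq = ρ²/(2(1−ρ)) = 0.1850/(2·0.5699) = 0.16229

Final: 0.16229


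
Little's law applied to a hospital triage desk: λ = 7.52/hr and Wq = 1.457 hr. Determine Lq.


Lq = λWq = 7.52·1.457 = 10.9566

Final: 10.9566


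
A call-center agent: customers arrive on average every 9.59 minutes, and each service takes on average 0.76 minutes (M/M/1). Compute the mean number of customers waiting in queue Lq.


λ = 60/9.59 = 6.2565 /hr
μ = 60/0.76 = 78.9474 /hr
ρ = λ/μ = 6.2565/78.9474 = 0.07925
Lq = ρ²/(1−ρ) = 0.006280/0.9208 = 0.006821

Final: 0.006821


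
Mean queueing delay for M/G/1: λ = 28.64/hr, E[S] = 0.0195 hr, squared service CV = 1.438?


ρ = λ·E[S] = 28.64·0.0195 = 0.5585
E[S²] = E[S]²(1+C_s²) = 0.0195²·(1+1.438) = 0.0009270
Wq = λ·E[S²]/(2(1−ρ)) = 28.64·0.0009270/(2·0.4415) = 0.03007 hr

Final: 0.03007 hr


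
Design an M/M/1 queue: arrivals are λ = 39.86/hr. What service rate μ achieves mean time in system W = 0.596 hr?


W = 1/(μ−λ) ⇒ μ − λ = 1/W = 1/0.596 = 1.6779
μ = λ + 1/W = 39.86 + 1.6779 = 41.5379 per hr

Final: 41.5379 /hr


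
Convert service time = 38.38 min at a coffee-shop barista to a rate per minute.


μ = 1/(service time) in consistent units.
1 minute = 1 min, so μ = 1/38.38 = 0.02606 per minute

Final: 0.02606 /min


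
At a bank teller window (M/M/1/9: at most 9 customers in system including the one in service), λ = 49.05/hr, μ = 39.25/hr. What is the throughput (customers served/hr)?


ρ = 1.2497; P_K = (1−ρ)ρ^9/(1−ρ^10) = 0.223898
λ_eff = λ(1 − P_K) = 49.05·(1 − 0.223898) = 49.05·0.776102 = 38.0678 /hr

Final: 38.0678 /hr


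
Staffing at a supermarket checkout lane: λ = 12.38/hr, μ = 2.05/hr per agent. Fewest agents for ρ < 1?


Stability requires cμ > λ ⇔ c > λ/μ.
λ/μ = 12.38/2.05 = 6.0390
Minimum integer c = ⌊6.0390⌋ + 1 = 7
Check: 7·2.05 = 14.35 > 12.38, while 6·2.05 = 12.30 ≤ 12.38

Final: 7 servers


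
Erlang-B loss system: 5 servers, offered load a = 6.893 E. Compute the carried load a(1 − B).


B(5,6.893) = 0.418345 (Erlang-B)
Carried load = a(1 − B) = 6.893·(1 − 0.418345) = 6.893·0.581655 = 4.0094 E

Final: 4.0094 Erlangs


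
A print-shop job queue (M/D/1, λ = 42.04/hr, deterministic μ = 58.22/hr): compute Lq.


ρ = 42.04/58.22 = 0.7221
M/D/1: Lq = ρ²/(2(1−ρ)) = 0.5214/(2·0.2779) = 0.93809

Final: 0.93809


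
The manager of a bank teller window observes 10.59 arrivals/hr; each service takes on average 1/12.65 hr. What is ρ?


ρ = λ/μ = 10.59/12.65 = 0.8372

Final: 0.8372


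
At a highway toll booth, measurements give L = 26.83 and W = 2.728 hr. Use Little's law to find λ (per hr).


λ = L/W = 26.83/2.728 = 9.8350 /hr

Final: 9.8350 /hr


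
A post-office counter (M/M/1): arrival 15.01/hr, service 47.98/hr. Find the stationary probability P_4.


ρ = 15.01/47.98 = 0.3128
P_n = (1−ρ)·ρ^n = (1 − 0.3128)·0.3128^4 = 0.6872·0.009578 = 0.006582

Final: 0.006582


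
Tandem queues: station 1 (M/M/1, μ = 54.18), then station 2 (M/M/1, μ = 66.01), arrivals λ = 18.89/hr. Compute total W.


Each node sees arrival rate λ = 18.89/hr (tandem ⇒ throughput preserved).
W₁ = 1/(μ₁−λ) = 1/(54.18−18.89) = 0.02834 hr
W₂ = 1/(μ₂−λ) = 1/(66.01−18.89) = 0.02122 hr
W_total = W₁ + W₂ = 0.02834 + 0.02122 = 0.04956 hr

Final: 0.04956 hr


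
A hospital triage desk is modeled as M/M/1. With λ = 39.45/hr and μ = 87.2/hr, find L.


ρ = λ/μ = 39.45/87.2 = 0.4524
L = ρ/(1−ρ) = 0.4524/(1 − 0.4524) = 0.4524/0.5476 = 0.8262

Final: 0.8262


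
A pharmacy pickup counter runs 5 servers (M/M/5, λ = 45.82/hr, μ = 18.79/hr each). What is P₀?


a = λ/μ = 45.82/18.79 = 2.4385; ρ = a/c = 0.4877
Σ_{k=0}^{4} a^k/k! (terms k=0..4) = 1.00000 + 2.43853 + 2.97322 + 2.41676 + 1.47334 = 10.30185
Tail: a^5/(5!(1−ρ)) = 86.22665/(120·0.5123) = 1.40262
P₀ = 1/(10.30185 + 1.40262) = 1/11.70447 = 0.085437

Final: 0.085437


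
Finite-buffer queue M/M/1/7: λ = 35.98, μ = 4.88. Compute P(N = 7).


ρ = λ/μ = 35.98/4.88 = 7.3730
P_K = (1−ρ)ρ^K/(1−ρ^(K+1)) = (-6.3730·1184375.347435)/(1 − 8732341.188667)
= -7547965.841232/-8732340.188667 = 0.864369

Final: 0.864369


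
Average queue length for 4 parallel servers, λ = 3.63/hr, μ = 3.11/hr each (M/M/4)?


a = λ/μ = 1.1672; ρ = a/4 = 0.2918
P₀ = 0.310308
Lq = P₀·a^c·ρ / (c!·(1−ρ)²) = 0.310308·1.85603·0.2918/(24·0.50155)
= 0.01396

Final: 0.01396


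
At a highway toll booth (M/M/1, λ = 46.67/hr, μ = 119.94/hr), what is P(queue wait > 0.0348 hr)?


ρ = 46.67/119.94 = 0.3891
P(Wq > t) = ρ·e^{−(μ−λ)t} = 0.3891·e^{−2.5498}
= 0.3891·0.078098 = 0.030389

Final: 0.030389


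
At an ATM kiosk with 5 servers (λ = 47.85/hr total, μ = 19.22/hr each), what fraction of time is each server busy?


ρ = λ/(cμ) = 47.85/(5·19.22) = 47.85/96.10 = 0.4979

Final: 0.4979


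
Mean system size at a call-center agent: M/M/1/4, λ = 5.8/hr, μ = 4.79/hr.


ρ = 5.8/4.79 = 1.2109
L = ρ[1 − (K+1)ρ^K + Kρ^(K+1)] / [(1−ρ)(1−ρ^(K+1))]
Numerator: 1.2109·(1 − 5·2.149661 + 4·2.602929) = 0.803299
Denominator: (-0.2109)·(-1.602929) = 0.337987
L = 0.803299/0.337987 = 2.3767

Final: 2.3767


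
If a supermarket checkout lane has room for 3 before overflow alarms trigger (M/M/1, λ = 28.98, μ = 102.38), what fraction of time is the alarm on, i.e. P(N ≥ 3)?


ρ = 28.98/102.38 = 0.2831
P(N ≥ n) = ρ^n = 0.2831^3 = 0.022680

Final: 0.022680


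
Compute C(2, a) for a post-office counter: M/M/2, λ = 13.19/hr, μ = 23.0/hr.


a = λ/μ = 0.5735; ρ = a/2 = 0.2867
P₀ = 0.554317 (from M/M/c formula)
C(c,a) = [a^c/(c!(1−ρ))]·P₀ = [0.32888/(2·0.7133)]·0.554317
= 0.23054·0.554317 = 0.127795

Final: 0.127795


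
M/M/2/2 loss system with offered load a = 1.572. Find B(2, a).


B(c,a) = (a^c/c!) / Σ_{k=0}^{c} a^k/k!
a^2/2! = 1.235592
Σ terms (k=0..2): 1.00000 + 1.57200 + 1.23559 = 3.807592
B = 1.235592/3.807592 = 0.324507

Final: 0.324507


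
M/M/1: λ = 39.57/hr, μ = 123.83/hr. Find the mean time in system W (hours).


W = 1/(μ−λ) = 1/(123.83 − 39.57) = 1/84.26 = 0.01187 hr

Final: 0.01187 hr


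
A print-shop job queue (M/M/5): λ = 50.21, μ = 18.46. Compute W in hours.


a = 2.7199; ρ = 0.5440; P₀ = 0.063397
Lq = P₀·a^c·ρ/(c!(1−ρ)²) = 0.20574
Wq = Lq/λ = 0.20574/50.21 = 0.004098 hr
W = Wq + 1/μ = 0.004098 + 0.05417 = 0.05827 hr

Final: 0.05827 hr


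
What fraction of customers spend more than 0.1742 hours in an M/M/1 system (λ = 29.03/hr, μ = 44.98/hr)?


W ~ Exponential(μ−λ) for M/M/1.
μ − λ = 44.98 − 29.03 = 15.9500
P(W > t) = e^{−(μ−λ)t} = e^{−2.7785} = 0.062132

Final: 0.062132


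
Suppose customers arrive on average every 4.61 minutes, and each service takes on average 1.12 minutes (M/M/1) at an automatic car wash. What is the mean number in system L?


λ = 60/4.61 = 13.0152 /hr
μ = 60/1.12 = 53.5714 /hr
ρ = λ/μ = 13.0152/53.5714 = 0.2430
L = ρ/(1−ρ) = 0.2430/0.7570 = 0.3209

Final: 0.3209


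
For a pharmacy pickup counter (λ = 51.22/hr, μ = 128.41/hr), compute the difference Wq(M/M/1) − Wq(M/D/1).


ρ = 51.22/128.41 = 0.3989
Wq(M/M/1) = ρ/(μ−λ) = 0.3989/77.19 = 0.005167 hr
Wq(M/D/1) = ρ/(2(μ−λ)) = 0.002584 hr
Savings = 0.005167 − 0.002584 = 0.002584 hr

Final: 0.002584 hr


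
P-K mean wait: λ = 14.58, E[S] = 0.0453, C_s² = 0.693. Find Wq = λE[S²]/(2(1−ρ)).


ρ = λ·E[S] = 14.58·0.0453 = 0.6605
E[S²] = E[S]²(1+C_s²) = 0.0453²·(1+0.693) = 0.003474
Wq = λ·E[S²]/(2(1−ρ)) = 14.58·0.003474/(2·0.3395) = 0.07459 hr

Final: 0.07459 hr


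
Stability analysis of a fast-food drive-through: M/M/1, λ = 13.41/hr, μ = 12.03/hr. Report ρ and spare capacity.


Total capacity cμ = 1·12.03 = 12.03/hr
ρ = λ/(cμ) = 13.41/12.03 = 1.1147
Stable ⇔ ρ < 1: NO
Spare capacity = cμ − λ = 12.03 − 13.41 = -1.38/hr

Final: ρ = 1.1147; unstable; margin = -1.38/hr


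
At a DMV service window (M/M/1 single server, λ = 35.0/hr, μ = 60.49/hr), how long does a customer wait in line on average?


ρ = 35.0/60.49 = 0.5786
Wq = ρ/(μ−λ) = 0.5786/(60.49 − 35.0) = 0.5786/25.49 = 0.02270 hr

Final: 0.02270 hr


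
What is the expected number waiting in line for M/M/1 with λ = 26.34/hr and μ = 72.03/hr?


ρ = 26.34/72.03 = 0.3657
Lq = ρ²/(1−ρ) = 0.1337/0.6343 = 0.2108

Final: 0.2108


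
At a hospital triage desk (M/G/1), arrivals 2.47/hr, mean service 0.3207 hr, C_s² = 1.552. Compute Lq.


ρ = λ·E[S] = 2.47·0.3207 = 0.7921
Lq = ρ²(1+C_s²)/(2(1−ρ)) = 0.6275·(1+1.552)/(2·0.2079)
= 0.6275·2.5520/0.4157 = 3.85167

Final: 3.85167


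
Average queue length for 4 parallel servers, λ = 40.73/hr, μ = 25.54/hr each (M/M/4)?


a = λ/μ = 1.5948; ρ = a/4 = 0.3987
P₀ = 0.200379
Lq = P₀·a^c·ρ / (c!·(1−ρ)²) = 0.200379·6.46806·0.3987/(24·0.36158)
= 0.05955

Final: 0.05955


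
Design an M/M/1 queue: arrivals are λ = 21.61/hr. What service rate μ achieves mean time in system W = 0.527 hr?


W = 1/(μ−λ) ⇒ μ − λ = 1/W = 1/0.527 = 1.8975
μ = λ + 1/W = 21.61 + 1.8975 = 23.5075 per hr

Final: 23.5075 /hr


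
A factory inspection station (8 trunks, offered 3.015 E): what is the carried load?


B(8,3.015) = 0.008339 (Erlang-B)
Carried load = a(1 − B) = 3.015·(1 − 0.008339) = 3.015·0.991661 = 2.9899 E

Final: 2.9899 Erlangs


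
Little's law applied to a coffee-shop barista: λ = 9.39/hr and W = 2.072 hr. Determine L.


L = λW = 9.39·2.072 = 19.4561

Final: 19.4561


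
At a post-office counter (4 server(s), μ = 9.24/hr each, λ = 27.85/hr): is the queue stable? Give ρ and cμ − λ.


Total capacity cμ = 4·9.24 = 36.96/hr
ρ = λ/(cμ) = 27.85/36.96 = 0.7535
Stable ⇔ ρ < 1: YES
Spare capacity = cμ − λ = 36.96 − 27.85 = 9.11/hr

Final: ρ = 0.7535; stable; margin = 9.11/hr


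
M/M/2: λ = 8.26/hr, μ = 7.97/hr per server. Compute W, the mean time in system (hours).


a = 1.0364; ρ = 0.5182; P₀ = 0.317355
Lq = P₀·a^c·ρ/(c!(1−ρ)²) = 0.38046
Wq = Lq/λ = 0.38046/8.26 = 0.04606 hr
W = Wq + 1/μ = 0.04606 + 0.12547 = 0.17153 hr

Final: 0.17153 hr


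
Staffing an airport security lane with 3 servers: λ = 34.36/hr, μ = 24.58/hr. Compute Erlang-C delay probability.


a = λ/μ = 1.3979; ρ = a/3 = 0.4660
P₀ = 0.236551 (from M/M/c formula)
C(c,a) = [a^c/(c!(1−ρ))]·P₀ = [2.73158/(6·0.5340)]·0.236551
= 0.85249·0.236551 = 0.201658

Final: 0.201658


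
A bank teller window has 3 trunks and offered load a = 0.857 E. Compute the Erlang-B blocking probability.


B(c,a) = (a^c/c!) / Σ_{k=0}^{c} a^k/k!
a^3/3! = 0.104904
Σ terms (k=0..3): 1.00000 + 0.85700 + 0.36722 + 0.10490 = 2.329128
B = 0.104904/2.329128 = 0.045040

Final: 0.045040


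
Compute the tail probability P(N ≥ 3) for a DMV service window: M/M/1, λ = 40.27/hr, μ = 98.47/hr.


ρ = 40.27/98.47 = 0.4090
P(N ≥ n) = ρ^n = 0.4090^3 = 0.068396

Final: 0.068396


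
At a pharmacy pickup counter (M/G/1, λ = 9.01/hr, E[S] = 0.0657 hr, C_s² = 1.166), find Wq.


ρ = λ·E[S] = 9.01·0.0657 = 0.5920
E[S²] = E[S]²(1+C_s²) = 0.0657²·(1+1.166) = 0.009350
Wq = λ·E[S²]/(2(1−ρ)) = 9.01·0.009350/(2·0.4080) = 0.10322 hr

Final: 0.10322 hr


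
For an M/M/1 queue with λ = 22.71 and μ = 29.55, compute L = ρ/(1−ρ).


ρ = λ/μ = 22.71/29.55 = 0.7685
L = ρ/(1−ρ) = 0.7685/(1 − 0.7685) = 0.7685/0.2315 = 3.3202

Final: 3.3202


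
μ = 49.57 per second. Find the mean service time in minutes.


Mean service time = 1/μ = 1/49.57 second = 0.02017 second
In minutes: 0.02017 × 0.0166667 = 0.0003362 min

Final: 0.0003362 min


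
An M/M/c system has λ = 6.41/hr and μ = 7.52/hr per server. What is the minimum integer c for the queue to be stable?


Stability requires cμ > λ ⇔ c > λ/μ.
λ/μ = 6.41/7.52 = 0.8524
Minimum integer c = ⌊0.8524⌋ + 1 = 1
Check: 1·7.52 = 7.52 > 6.41, while 0·7.52 = 0.00 ≤ 6.41

Final: 1 servers


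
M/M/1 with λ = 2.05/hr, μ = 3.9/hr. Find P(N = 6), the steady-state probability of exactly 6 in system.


ρ = 2.05/3.9 = 0.5256
P_n = (1−ρ)·ρ^n = (1 − 0.5256)·0.5256^6 = 0.4744·0.021093 = 0.010006

Final: 0.010006


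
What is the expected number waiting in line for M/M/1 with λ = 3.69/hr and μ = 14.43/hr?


ρ = 3.69/14.43 = 0.2557
Lq = ρ²/(1−ρ) = 0.06539/0.7443 = 0.08786

Final: 0.08786


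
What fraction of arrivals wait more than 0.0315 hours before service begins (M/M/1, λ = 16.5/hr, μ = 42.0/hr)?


ρ = 16.5/42.0 = 0.3929
P(Wq > t) = ρ·e^{−(μ−λ)t} = 0.3929·e^{−0.8033}
= 0.3929·0.447871 = 0.175949

Final: 0.175949


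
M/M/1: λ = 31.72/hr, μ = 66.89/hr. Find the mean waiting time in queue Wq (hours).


ρ = 31.72/66.89 = 0.4742
Wq = ρ/(μ−λ) = 0.4742/(66.89 − 31.72) = 0.4742/35.17 = 0.01348 hr

Final: 0.01348 hr


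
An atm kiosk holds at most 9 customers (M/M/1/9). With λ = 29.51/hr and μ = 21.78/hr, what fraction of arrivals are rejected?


ρ = λ/μ = 29.51/21.78 = 1.3549
P_K = (1−ρ)ρ^K/(1−ρ^(K+1)) = (-0.3549·15.388703)/(1 − 20.850350)
= -5.461647/-19.850350 = 0.275141

Final: 0.275141


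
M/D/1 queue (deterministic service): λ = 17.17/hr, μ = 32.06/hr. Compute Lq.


ρ = 17.17/32.06 = 0.5356
M/D/1: Lq = ρ²/(2(1−ρ)) = 0.2868/(2·0.4644) = 0.30878

Final: 0.30878


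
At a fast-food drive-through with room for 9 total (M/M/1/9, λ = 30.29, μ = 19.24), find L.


ρ = 30.29/19.24 = 1.5743
L = ρ[1 − (K+1)ρ^K + Kρ^(K+1)] / [(1−ρ)(1−ρ^(K+1))]
Numerator: 1.5743·(1 − 10·59.408399 + 9·93.528088) = 391.485340
Denominator: (-0.5743)·(-92.528088) = 53.141132
L = 391.485340/53.141132 = 7.3669

Final: 7.3669


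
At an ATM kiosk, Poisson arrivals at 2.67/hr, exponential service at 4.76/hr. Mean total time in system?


W = 1/(μ−λ) = 1/(4.76 − 2.67) = 1/2.09 = 0.4785 hr

Final: 0.4785 hr


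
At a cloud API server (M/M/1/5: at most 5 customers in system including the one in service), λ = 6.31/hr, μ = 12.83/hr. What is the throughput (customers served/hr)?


ρ = 0.4918; P_K = (1−ρ)ρ^5/(1−ρ^6) = 0.014833
λ_eff = λ(1 − P_K) = 6.31·(1 − 0.014833) = 6.31·0.985167 = 6.2164 /hr

Final: 6.2164 /hr


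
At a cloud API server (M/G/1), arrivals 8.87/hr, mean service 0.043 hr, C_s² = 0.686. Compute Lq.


ρ = λ·E[S] = 8.87·0.043 = 0.3814
Lq = ρ²(1+C_s²)/(2(1−ρ)) = 0.1455·(1+0.686)/(2·0.6186)
= 0.1455·1.6860/1.2372 = 0.19825

Final: 0.19825


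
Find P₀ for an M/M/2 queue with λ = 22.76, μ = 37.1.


a = λ/μ = 22.76/37.1 = 0.6135; ρ = a/c = 0.3067
Σ_{k=0}^{1} a^k/k! (terms k=0..1) = 1.00000 + 0.61348 = 1.61348
Tail: a^2/(2!(1−ρ)) = 0.37635/(2·0.6933) = 0.27144
P₀ = 1/(1.61348 + 0.27144) = 1/1.88491 = 0.530528

Final: 0.530528


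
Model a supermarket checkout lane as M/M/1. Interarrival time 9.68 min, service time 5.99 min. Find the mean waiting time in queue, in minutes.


λ = 60/9.68 = 6.1983 /hr
μ = 60/5.99 = 10.0167 /hr
ρ = λ/μ = 6.1983/10.0167 = 0.6188
Wq = ρ/(μ−λ) = 0.6188/(10.0167−6.1983) = 0.16206 hr
In minutes: 0.16206·60 = 9.724 min

Final: 9.724 min


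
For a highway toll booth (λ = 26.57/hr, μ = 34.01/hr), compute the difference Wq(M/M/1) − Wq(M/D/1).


ρ = 26.57/34.01 = 0.7812
Wq(M/M/1) = ρ/(μ−λ) = 0.7812/7.44 = 0.10501 hr
Wq(M/D/1) = ρ/(2(μ−λ)) = 0.05250 hr
Savings = 0.10501 − 0.05250 = 0.05250 hr

Final: 0.05250 hr


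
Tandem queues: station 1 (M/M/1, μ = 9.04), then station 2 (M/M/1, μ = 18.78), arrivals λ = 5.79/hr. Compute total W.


Each node sees arrival rate λ = 5.79/hr (tandem ⇒ throughput preserved).
W₁ = 1/(μ₁−λ) = 1/(9.04−5.79) = 0.30769 hr
W₂ = 1/(μ₂−λ) = 1/(18.78−5.79) = 0.07698 hr
W_total = W₁ + W₂ = 0.30769 + 0.07698 = 0.38467 hr

Final: 0.38467 hr


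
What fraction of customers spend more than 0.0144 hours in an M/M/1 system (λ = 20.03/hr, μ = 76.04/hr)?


W ~ Exponential(μ−λ) for M/M/1.
μ − λ = 76.04 − 20.03 = 56.0100
P(W > t) = e^{−(μ−λ)t} = e^{−0.8065} = 0.446398

Final: 0.446398


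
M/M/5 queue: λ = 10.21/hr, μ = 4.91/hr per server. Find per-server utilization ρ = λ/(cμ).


ρ = λ/(cμ) = 10.21/(5·4.91) = 10.21/24.55 = 0.4159

Final: 0.4159


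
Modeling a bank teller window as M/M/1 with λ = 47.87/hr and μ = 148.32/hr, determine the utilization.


ρ = λ/μ = 47.87/148.32 = 0.3227

Final: 0.3227


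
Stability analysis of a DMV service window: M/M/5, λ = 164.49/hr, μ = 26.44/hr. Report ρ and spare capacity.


Total capacity cμ = 5·26.44 = 132.20/hr
ρ = λ/(cμ) = 164.49/132.20 = 1.2443
Stable ⇔ ρ < 1: NO
Spare capacity = cμ − λ = 132.20 − 164.49 = -32.29/hr

Final: ρ = 1.2443; unstable; margin = -32.29/hr


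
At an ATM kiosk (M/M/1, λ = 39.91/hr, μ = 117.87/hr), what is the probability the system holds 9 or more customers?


ρ = 39.91/117.87 = 0.3386
P(N ≥ n) = ρ^n = 0.3386^9 = 0.00005849

Final: 0.00005849


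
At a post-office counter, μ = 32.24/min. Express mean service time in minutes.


Mean service time = 1/μ = 1/32.24 minute = 0.03102 minute
In minutes: 0.03102 × 1 = 0.03102 min

Final: 0.03102 min


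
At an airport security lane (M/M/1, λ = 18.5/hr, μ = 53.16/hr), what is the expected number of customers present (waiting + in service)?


ρ = λ/μ = 18.5/53.16 = 0.3480
L = ρ/(1−ρ) = 0.3480/(1 − 0.3480) = 0.3480/0.6520 = 0.5338

Final: 0.5338


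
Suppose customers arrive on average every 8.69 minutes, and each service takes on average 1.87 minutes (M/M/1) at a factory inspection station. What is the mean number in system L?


λ = 60/8.69 = 6.9045 /hr
μ = 60/1.87 = 32.0856 /hr
ρ = λ/μ = 6.9045/32.0856 = 0.2152
L = ρ/(1−ρ) = 0.2152/0.7848 = 0.2742

Final: 0.2742


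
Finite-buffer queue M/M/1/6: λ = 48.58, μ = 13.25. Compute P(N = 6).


ρ = λ/μ = 48.58/13.25 = 3.6664
P_K = (1−ρ)ρ^K/(1−ρ^(K+1)) = (-2.6664·2429.124606)/(1 − 8906.179120)
= -6477.054515/-8905.179120 = 0.727336

Final: 0.727336


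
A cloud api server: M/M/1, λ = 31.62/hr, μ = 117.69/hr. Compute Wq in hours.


ρ = 31.62/117.69 = 0.2687
Wq = ρ/(μ−λ) = 0.2687/(117.69 − 31.62) = 0.2687/86.07 = 0.003122 hr

Final: 0.003122 hr


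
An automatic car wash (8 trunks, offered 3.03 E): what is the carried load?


B(8,3.03) = 0.008548 (Erlang-B)
Carried load = a(1 − B) = 3.03·(1 − 0.008548) = 3.03·0.991452 = 3.0041 E

Final: 3.0041 Erlangs


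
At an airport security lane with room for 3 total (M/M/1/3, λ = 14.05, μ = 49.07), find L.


ρ = 14.05/49.07 = 0.2863
L = ρ[1 − (K+1)ρ^K + Kρ^(K+1)] / [(1−ρ)(1−ρ^(K+1))]
Numerator: 0.2863·(1 − 4·0.023474 + 3·0.006721) = 0.265214
Denominator: (0.7137)·(0.993279) = 0.708878
L = 0.265214/0.708878 = 0.3741

Final: 0.3741


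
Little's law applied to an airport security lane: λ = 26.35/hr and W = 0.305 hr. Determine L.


L = λW = 26.35·0.305 = 8.0367

Final: 8.0367


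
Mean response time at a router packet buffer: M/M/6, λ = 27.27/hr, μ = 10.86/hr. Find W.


a = 2.5110; ρ = 0.4185; P₀ = 0.080711
Lq = P₀·a^c·ρ/(c!(1−ρ)²) = 0.03478
Wq = Lq/λ = 0.03478/27.27 = 0.001275 hr
W = Wq + 1/μ = 0.001275 + 0.09208 = 0.09336 hr

Final: 0.09336 hr


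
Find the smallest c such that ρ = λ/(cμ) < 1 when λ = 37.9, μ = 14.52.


Stability requires cμ > λ ⇔ c > λ/μ.
λ/μ = 37.9/14.52 = 2.6102
Minimum integer c = ⌊2.6102⌋ + 1 = 3
Check: 3·14.52 = 43.56 > 37.9, while 2·14.52 = 29.04 ≤ 37.9

Final: 3 servers


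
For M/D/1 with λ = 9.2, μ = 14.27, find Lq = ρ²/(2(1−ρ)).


ρ = 9.2/14.27 = 0.6447
M/D/1: Lq = ρ²/(2(1−ρ)) = 0.4156/(2·0.3553) = 0.58494

Final: 0.58494


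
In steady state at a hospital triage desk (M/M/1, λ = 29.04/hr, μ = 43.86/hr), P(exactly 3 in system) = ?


ρ = 29.04/43.86 = 0.6621
P_n = (1−ρ)·ρ^n = (1 − 0.6621)·0.6621^3 = 0.3379·0.290258 = 0.098076

Final: 0.098076


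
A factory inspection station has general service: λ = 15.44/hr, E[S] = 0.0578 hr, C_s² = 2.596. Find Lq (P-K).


ρ = λ·E[S] = 15.44·0.0578 = 0.8924
Lq = ρ²(1+C_s²)/(2(1−ρ)) = 0.7964·(1+2.596)/(2·0.1076)
= 0.7964·3.5960/0.2151 = 13.31242

Final: 13.31242


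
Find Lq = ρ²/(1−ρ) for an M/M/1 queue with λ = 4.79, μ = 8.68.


ρ = 4.79/8.68 = 0.5518
Lq = ρ²/(1−ρ) = 0.3045/0.4482 = 0.6795

Final: 0.6795


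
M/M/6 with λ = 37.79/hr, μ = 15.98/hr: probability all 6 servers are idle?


a = λ/μ = 37.79/15.98 = 2.3648; ρ = a/c = 0.3941
Σ_{k=0}^{5} a^k/k! (terms k=0..5) = 1.00000 + 2.36483 + 2.79621 + 2.20419 + 1.30313 + 0.61634 = 10.28471
Tail: a^6/(6!(1−ρ)) = 174.90439/(720·0.6059) = 0.40095
P₀ = 1/(10.28471 + 0.40095) = 1/10.68566 = 0.093583

Final: 0.093583


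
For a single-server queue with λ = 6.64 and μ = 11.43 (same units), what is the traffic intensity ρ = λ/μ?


ρ = λ/μ = 6.64/11.43 = 0.5809

Final: 0.5809


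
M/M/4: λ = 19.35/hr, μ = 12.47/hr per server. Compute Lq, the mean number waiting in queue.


a = λ/μ = 1.5517; ρ = a/4 = 0.3879
P₀ = 0.209510
Lq = P₀·a^c·ρ / (c!·(1−ρ)²) = 0.209510·5.79773·0.3879/(24·0.37463)
= 0.05241

Final: 0.05241


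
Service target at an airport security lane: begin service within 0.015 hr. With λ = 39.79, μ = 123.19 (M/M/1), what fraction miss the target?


ρ = 39.79/123.19 = 0.3230
P(Wq > t) = ρ·e^{−(μ−λ)t} = 0.3230·e^{−1.2510}
= 0.3230·0.286218 = 0.092448

Final: 0.092448


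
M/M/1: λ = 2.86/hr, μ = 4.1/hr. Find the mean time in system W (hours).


W = 1/(μ−λ) = 1/(4.1 − 2.86) = 1/1.24 = 0.8065 hr

Final: 0.8065 hr


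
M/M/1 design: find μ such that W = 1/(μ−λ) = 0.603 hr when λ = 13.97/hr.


W = 1/(μ−λ) ⇒ μ − λ = 1/W = 1/0.603 = 1.6584
μ = λ + 1/W = 13.97 + 1.6584 = 15.6284 per hr

Final: 15.6284 /hr


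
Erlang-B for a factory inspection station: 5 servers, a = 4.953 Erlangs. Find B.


B(c,a) = (a^c/c!) / Σ_{k=0}^{c} a^k/k!
a^5/5! = 24.840503
Σ terms (k=0..5): 1.00000 + 4.95300 + 12.26610 + 20.25134 + 25.07622 + 24.84050 = 88.387166
B = 24.840503/88.387166 = 0.281042

Final: 0.281042


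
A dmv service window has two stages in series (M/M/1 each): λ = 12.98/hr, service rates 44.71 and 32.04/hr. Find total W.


Each node sees arrival rate λ = 12.98/hr (tandem ⇒ throughput preserved).
W₁ = 1/(μ₁−λ) = 1/(44.71−12.98) = 0.03152 hr
W₂ = 1/(μ₂−λ) = 1/(32.04−12.98) = 0.05247 hr
W_total = W₁ + W₂ = 0.03152 + 0.05247 = 0.08398 hr

Final: 0.08398 hr


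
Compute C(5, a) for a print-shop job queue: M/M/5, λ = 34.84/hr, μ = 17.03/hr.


a = λ/μ = 2.0458; ρ = a/5 = 0.4092
P₀ = 0.128192 (from M/M/c formula)
C(c,a) = [a^c/(c!(1−ρ))]·P₀ = [35.83583/(120·0.5908)]·0.128192
= 0.50544·0.128192 = 0.064793

Final: 0.064793


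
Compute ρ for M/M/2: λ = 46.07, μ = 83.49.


ρ = λ/(cμ) = 46.07/(2·83.49) = 46.07/166.98 = 0.2759

Final: 0.2759


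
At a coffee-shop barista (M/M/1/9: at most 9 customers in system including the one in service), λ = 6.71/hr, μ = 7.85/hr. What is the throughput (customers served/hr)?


ρ = 0.8548; P_K = (1−ρ)ρ^9/(1−ρ^10) = 0.044679
λ_eff = λ(1 − P_K) = 6.71·(1 − 0.044679) = 6.71·0.955321 = 6.4102 /hr

Final: 6.4102 /hr


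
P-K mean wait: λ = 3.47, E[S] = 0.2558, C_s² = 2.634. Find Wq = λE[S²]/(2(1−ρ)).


ρ = λ·E[S] = 3.47·0.2558 = 0.8876
E[S²] = E[S]²(1+C_s²) = 0.2558²·(1+2.634) = 0.237786
Wq = λ·E[S²]/(2(1−ρ)) = 3.47·0.237786/(2·0.1124) = 3.67130 hr

Final: 3.67130 hr


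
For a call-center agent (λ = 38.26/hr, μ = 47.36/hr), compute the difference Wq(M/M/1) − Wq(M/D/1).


ρ = 38.26/47.36 = 0.8079
Wq(M/M/1) = ρ/(μ−λ) = 0.8079/9.10 = 0.08878 hr
Wq(M/D/1) = ρ/(2(μ−λ)) = 0.04439 hr
Savings = 0.08878 − 0.04439 = 0.04439 hr

Final: 0.04439 hr


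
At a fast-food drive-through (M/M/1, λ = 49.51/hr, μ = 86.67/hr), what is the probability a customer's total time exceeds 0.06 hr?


W ~ Exponential(μ−λ) for M/M/1.
μ − λ = 86.67 − 49.51 = 37.1600
P(W > t) = e^{−(μ−λ)t} = e^{−2.2296} = 0.107571

Final: 0.107571


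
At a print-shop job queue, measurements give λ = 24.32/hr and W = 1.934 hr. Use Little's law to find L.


L = λW = 24.32·1.934 = 47.0349

Final: 47.0349


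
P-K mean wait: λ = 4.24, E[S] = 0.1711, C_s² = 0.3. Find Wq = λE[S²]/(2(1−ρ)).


ρ = λ·E[S] = 4.24·0.1711 = 0.7255
E[S²] = E[S]²(1+C_s²) = 0.1711²·(1+0.3) = 0.038058
Wq = λ·E[S²]/(2(1−ρ)) = 4.24·0.038058/(2·0.2745) = 0.29389 hr

Final: 0.29389 hr


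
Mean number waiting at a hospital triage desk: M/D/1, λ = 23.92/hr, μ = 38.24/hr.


ρ = 23.92/38.24 = 0.6255
M/D/1: Lq = ρ²/(2(1−ρ)) = 0.3913/(2·0.3745) = 0.52243

Final: 0.52243


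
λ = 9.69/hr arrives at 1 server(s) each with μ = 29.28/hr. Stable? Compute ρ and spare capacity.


Total capacity cμ = 1·29.28 = 29.28/hr
ρ = λ/(cμ) = 9.69/29.28 = 0.3309
Stable ⇔ ρ < 1: YES
Spare capacity = cμ − λ = 29.28 − 9.69 = 19.59/hr

Final: ρ = 0.3309; stable; margin = 19.59/hr


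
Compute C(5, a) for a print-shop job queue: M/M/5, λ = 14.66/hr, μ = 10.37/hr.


a = λ/μ = 1.4137; ρ = a/5 = 0.2827
P₀ = 0.242962 (from M/M/c formula)
C(c,a) = [a^c/(c!(1−ρ))]·P₀ = [5.64646/(120·0.7173)]·0.242962
= 0.06560·0.242962 = 0.015939

Final: 0.015939
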